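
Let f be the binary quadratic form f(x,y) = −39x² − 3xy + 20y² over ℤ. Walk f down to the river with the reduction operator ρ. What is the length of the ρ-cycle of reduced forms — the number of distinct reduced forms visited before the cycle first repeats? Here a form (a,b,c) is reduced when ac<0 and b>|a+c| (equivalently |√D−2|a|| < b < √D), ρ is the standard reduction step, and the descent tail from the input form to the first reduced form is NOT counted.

D = 3129, ⌊√D⌋ = 55
descent: ρ → (20,43,-16)  [lands on river]
river: ρ → (-16,53,5)
river: ρ → (5,47,-46)
river: ρ → (-46,45,6)
river: ρ → (6,51,-22)
river: ρ → (-22,37,20)
ρ-cycle length = 6 (tail of 1 descent step not counted)

6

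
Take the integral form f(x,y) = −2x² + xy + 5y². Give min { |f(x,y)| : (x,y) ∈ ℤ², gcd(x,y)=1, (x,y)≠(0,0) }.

descent: ρ → (5,-1,-2)
descent: ρ → (-2,5,2)  [lands on river]
river: ρ → (2,3,-4)
river: ρ → (-4,5,1)
river: ρ → (1,5,-4)
river: ρ → (-4,3,2)
river: ρ → (2,5,-2)
river: ρ → (-2,3,4)
river: ρ → (4,5,-1)
river: ρ → (-1,5,4)
river: ρ → (4,3,-2)
closes: descent 2, river 10
min |a| on river = 1

1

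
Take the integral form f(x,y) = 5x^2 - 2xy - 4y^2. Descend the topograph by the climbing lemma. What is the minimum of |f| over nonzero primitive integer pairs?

descent: ρ → (-4,2,5)  [lands on river]
river: ρ → (5,8,-1)
river: ρ → (-1,8,5)
river: ρ → (5,2,-4)
river: ρ → (-4,6,3)
river: ρ → (3,6,-4)
closes: descent 1, river 6
min |a| on river = 1

1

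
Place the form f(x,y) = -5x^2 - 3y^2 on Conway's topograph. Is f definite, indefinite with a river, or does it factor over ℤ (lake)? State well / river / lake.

D = b²−4ac = 0² − 4·(-5)·(-3) = -60
D < 0 ⇒ definite ⇒ every region one sign ⇒ single well

well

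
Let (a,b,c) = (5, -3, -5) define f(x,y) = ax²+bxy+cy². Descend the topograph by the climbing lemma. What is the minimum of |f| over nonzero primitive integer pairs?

descent: ρ → (-5,3,5)  [lands on river]
river: ρ → (5,7,-3)
river: ρ → (-3,5,7)
river: ρ → (7,9,-1)
river: ρ → (-1,9,7)
river: ρ → (7,5,-3)
river: ρ → (-3,7,5)
river: ρ → (5,3,-5)
river: ρ → (-5,7,3)
river: ρ → (3,5,-7)
river: ρ → (-7,9,1)
river: ρ → (1,9,-7)
river: ρ → (-7,5,3)
river: ρ → (3,7,-5)
closes: descent 1, river 14
min |a| on river = 1

1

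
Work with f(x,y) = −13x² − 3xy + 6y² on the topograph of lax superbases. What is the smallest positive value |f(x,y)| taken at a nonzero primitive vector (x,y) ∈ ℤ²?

descent: ρ → (6,15,-4)  [lands on river]
river: ρ → (-4,17,2)
river: ρ → (2,15,-12)
river: ρ → (-12,9,5)
river: ρ → (5,11,-10)
river: ρ → (-10,9,6)
closes: descent 1, river 6
min |a| on river = 2

2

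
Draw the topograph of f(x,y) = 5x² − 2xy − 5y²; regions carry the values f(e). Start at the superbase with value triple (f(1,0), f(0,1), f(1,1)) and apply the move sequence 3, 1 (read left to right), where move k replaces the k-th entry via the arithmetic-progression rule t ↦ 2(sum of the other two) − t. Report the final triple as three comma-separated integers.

start (5,-5,-2) = (f(1,0),f(0,1),f(1,1))
replace slot 3: 2·(5+(-5)) − (-2) = 2 → (5,-5,2)
replace slot 1: 2·((-5)+2) − 5 = -11 → (-11,-5,2)

-11,-5,2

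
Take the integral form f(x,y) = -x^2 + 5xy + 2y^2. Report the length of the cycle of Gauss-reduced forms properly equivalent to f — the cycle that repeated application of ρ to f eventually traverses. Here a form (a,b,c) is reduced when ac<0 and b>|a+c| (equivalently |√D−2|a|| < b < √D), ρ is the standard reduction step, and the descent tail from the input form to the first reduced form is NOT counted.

D = 33, ⌊√D⌋ = 5
river: ρ → (2,3,-3)
river: ρ → (-3,3,2)
river: ρ → (2,5,-1)
river: ρ → (-1,5,2)
ρ-cycle length = 4 (tail of 0 descent steps not counted)

4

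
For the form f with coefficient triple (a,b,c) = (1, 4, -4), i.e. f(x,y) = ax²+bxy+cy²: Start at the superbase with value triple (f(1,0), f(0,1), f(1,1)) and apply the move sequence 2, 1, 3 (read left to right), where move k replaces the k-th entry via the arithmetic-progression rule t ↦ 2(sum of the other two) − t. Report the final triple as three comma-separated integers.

start (1,-4,1) = (f(1,0),f(0,1),f(1,1))
replace slot 2: 2·(1+1) − (-4) = 8 → (1,8,1)
replace slot 1: 2·(8+1) − 1 = 17 → (17,8,1)
replace slot 3: 2·(17+8) − 1 = 49 → (17,8,49)

17,8,49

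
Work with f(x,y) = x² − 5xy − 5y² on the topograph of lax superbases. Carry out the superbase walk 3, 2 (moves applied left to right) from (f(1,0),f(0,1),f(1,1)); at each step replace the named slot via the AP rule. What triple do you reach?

start (1,-5,-9) = (f(1,0),f(0,1),f(1,1))
replace slot 3: 2·(1+(-5)) − (-9) = 1 → (1,-5,1)
replace slot 2: 2·(1+1) − (-5) = 9 → (1,9,1)

1,9,1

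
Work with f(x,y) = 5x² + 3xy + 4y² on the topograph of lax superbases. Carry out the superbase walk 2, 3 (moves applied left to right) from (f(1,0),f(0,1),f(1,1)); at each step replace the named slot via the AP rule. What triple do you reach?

start (5,4,12) = (f(1,0),f(0,1),f(1,1))
replace slot 2: 2·(5+12) − 4 = 30 → (5,30,12)
replace slot 3: 2·(5+30) − 12 = 58 → (5,30,58)

5,30,58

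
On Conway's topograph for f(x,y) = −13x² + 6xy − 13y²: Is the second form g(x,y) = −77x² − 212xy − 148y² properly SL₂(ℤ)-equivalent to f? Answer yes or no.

D₁ = -640, D₂ = -640
f is negative-definite; reduce −f:
−f: flip: (13,-6,13)→(13,6,13)
−f: reduced (well bottom): (13,6,13) with a≤c, −a<b≤a
flip sign back: reduced form of f is (-13,-6,-13)
g is negative-definite; reduce −g:
−g: translate: b→58 (≡212 mod 154), so (77,212,148)→(77,58,13)
−g: flip: (77,58,13)→(13,-58,77)
−g: translate: b→-6 (≡-58 mod 26), so (13,-58,77)→(13,-6,13)
−g: flip: (13,-6,13)→(13,6,13)
−g: reduced (well bottom): (13,6,13) with a≤c, −a<b≤a
flip sign back: reduced form of g is (-13,-6,-13)
reduced forms (-13, -6, -13) vs (-13, -6, -13) ⇒ equivalent

yes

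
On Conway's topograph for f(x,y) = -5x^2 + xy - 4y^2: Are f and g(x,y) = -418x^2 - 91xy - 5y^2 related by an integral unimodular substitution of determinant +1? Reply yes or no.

D₁ = -79, D₂ = -79
f is negative-definite; reduce −f:
−f: flip: (5,-1,4)→(4,1,5)
−f: reduced (well bottom): (4,1,5) with a≤c, −a<b≤a
flip sign back: reduced form of f is (-4,-1,-5)
g is negative-definite; reduce −g:
−g: flip: (418,91,5)→(5,-91,418)
−g: translate: b→-1 (≡-91 mod 10), so (5,-91,418)→(5,-1,4)
−g: flip: (5,-1,4)→(4,1,5)
−g: reduced (well bottom): (4,1,5) with a≤c, −a<b≤a
flip sign back: reduced form of g is (-4,-1,-5)
reduced forms (-4, -1, -5) vs (-4, -1, -5) ⇒ equivalent

yes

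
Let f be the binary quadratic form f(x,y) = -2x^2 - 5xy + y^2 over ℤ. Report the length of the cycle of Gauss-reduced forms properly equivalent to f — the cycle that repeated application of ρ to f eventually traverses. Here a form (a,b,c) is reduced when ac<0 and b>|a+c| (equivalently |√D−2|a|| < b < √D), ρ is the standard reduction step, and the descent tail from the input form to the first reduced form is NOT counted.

D = 33, ⌊√D⌋ = 5
descent: ρ → (1,5,-2)  [lands on river]
river: ρ → (-2,3,3)
river: ρ → (3,3,-2)
river: ρ → (-2,5,1)
ρ-cycle length = 4 (tail of 1 descent step not counted)

4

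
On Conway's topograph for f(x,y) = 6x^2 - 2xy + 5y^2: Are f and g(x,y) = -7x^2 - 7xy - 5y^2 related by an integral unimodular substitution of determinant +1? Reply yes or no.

D₁ = -116, D₂ = -91
discriminants differ ⇒ not SL₂(ℤ)-equivalent

no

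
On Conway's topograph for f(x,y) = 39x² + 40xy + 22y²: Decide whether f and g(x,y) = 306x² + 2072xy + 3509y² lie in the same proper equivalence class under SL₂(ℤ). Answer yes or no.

D₁ = -1832, D₂ = -1832
f: translate: b→-38 (≡40 mod 78), so (39,40,22)→(39,-38,21)
f: flip: (39,-38,21)→(21,38,39)
f: translate: b→-4 (≡38 mod 42), so (21,38,39)→(21,-4,22)
f: reduced (well bottom): (21,-4,22) with a≤c, −a<b≤a
g: translate: b→236 (≡2072 mod 612), so (306,2072,3509)→(306,236,47)
g: flip: (306,236,47)→(47,-236,306)
g: translate: b→46 (≡-236 mod 94), so (47,-236,306)→(47,46,21)
g: flip: (47,46,21)→(21,-46,47)
g: translate: b→-4 (≡-46 mod 42), so (21,-46,47)→(21,-4,22)
g: reduced (well bottom): (21,-4,22) with a≤c, −a<b≤a
reduced forms (21, -4, 22) vs (21, -4, 22) ⇒ equivalent

yes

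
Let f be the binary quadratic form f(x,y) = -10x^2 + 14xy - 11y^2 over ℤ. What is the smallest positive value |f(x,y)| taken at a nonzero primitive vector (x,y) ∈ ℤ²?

translate: b→6 (≡-14 mod 20), so (10,-14,11)→(10,6,7)
flip: (10,6,7)→(7,-6,10)
reduced (well bottom): (7,-6,10) with a≤c, −a<b≤a
well minimum |f| = |-7| = 7 (negative-definite)

7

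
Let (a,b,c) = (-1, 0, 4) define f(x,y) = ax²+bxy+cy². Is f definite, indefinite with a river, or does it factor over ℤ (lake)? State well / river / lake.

D = b²−4ac = 0² − 4·(-1)·4 = 16
D = 4² is a perfect square ⇒ form factors over ℤ ⇒ lakes

lake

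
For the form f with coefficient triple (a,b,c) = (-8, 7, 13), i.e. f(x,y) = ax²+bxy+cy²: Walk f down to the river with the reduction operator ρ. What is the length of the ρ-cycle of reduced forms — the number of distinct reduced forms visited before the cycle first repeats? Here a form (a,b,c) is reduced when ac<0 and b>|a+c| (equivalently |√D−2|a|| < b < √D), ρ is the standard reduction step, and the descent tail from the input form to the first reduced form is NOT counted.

D = 465, ⌊√D⌋ = 21
river: ρ → (13,19,-2)
river: ρ → (-2,21,3)
river: ρ → (3,21,-2)
river: ρ → (-2,19,13)
river: ρ → (13,7,-8)
river: ρ → (-8,9,12)
river: ρ → (12,15,-5)
river: ρ → (-5,15,12)
river: ρ → (12,9,-8)
river: ρ → (-8,7,13)
ρ-cycle length = 10 (tail of 0 descent steps not counted)

10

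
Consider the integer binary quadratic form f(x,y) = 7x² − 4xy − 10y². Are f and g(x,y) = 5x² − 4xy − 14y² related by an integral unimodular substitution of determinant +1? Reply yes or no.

D₁ = 296, D₂ = 296
river cycle of f (length 10): (-10, 4, 7), (7, 10, -7), (-7, 4, 10), (10, 16, -1), (-1, 16, 10), (10, 4, -7), (-7, 10, 7), (7, 4, -10), (-10, 16, 1), (1, 16, -10)
river cycle of g (length 6): (5, 16, -2), (-2, 16, 5), (5, 14, -5), (-5, 16, 2), (2, 16, -5), (-5, 14, 5)
cycles differ ⇒ inequivalent

no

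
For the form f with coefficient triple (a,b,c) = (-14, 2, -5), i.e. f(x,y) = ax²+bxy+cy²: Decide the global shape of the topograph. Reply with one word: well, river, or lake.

D = b²−4ac = 2² − 4·(-14)·(-5) = -276
D < 0 ⇒ definite ⇒ every region one sign ⇒ single well

well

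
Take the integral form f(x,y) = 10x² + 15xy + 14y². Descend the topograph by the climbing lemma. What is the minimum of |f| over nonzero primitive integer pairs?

translate: b→-5 (≡15 mod 20), so (10,15,14)→(10,-5,9)
flip: (10,-5,9)→(9,5,10)
reduced (well bottom): (9,5,10) with a≤c, −a<b≤a
well minimum = a = 9

9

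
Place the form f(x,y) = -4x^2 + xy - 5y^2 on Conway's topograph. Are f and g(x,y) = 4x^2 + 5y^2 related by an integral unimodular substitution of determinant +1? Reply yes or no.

D₁ = -79, D₂ = -80
discriminants differ ⇒ not SL₂(ℤ)-equivalent

no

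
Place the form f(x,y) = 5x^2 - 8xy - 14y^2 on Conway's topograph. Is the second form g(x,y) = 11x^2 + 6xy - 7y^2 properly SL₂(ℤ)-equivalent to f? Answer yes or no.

D₁ = 344, D₂ = 344
river cycle of f (length 10): (5, 12, -10), (-10, 8, 7), (7, 6, -11), (-11, 16, 2), (2, 16, -11), (-11, 6, 7), (7, 8, -10), (-10, 12, 5), (5, 18, -1), (-1, 18, 5)
river cycle of g (length 10): (-7, 8, 10), (10, 12, -5), (-5, 18, 1), (1, 18, -5), (-5, 12, 10), (10, 8, -7), (-7, 6, 11), (11, 16, -2), (-2, 16, 11), (11, 6, -7)
cycles differ ⇒ inequivalent

no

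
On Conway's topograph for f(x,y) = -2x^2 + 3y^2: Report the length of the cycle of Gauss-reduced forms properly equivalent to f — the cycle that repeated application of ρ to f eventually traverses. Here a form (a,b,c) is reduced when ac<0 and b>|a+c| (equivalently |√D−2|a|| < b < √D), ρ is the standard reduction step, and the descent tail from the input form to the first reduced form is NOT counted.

D = 24, ⌊√D⌋ = 4
descent: ρ → (3,0,-2)
descent: ρ → (-2,4,1)  [lands on river]
river: ρ → (1,4,-2)
ρ-cycle length = 2 (tail of 2 descent steps not counted)

2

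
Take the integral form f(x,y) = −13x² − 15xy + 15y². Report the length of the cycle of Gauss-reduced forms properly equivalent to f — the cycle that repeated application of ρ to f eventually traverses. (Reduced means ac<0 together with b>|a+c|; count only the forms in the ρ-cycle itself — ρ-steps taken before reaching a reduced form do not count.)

D = 1005, ⌊√D⌋ = 31
descent: ρ → (15,15,-13)  [lands on river]
river: ρ → (-13,11,17)
river: ρ → (17,23,-7)
river: ρ → (-7,19,23)
river: ρ → (23,27,-3)
river: ρ → (-3,27,23)
river: ρ → (23,19,-7)
river: ρ → (-7,23,17)
river: ρ → (17,11,-13)
river: ρ → (-13,15,15)
ρ-cycle length = 10 (tail of 1 descent step not counted)

10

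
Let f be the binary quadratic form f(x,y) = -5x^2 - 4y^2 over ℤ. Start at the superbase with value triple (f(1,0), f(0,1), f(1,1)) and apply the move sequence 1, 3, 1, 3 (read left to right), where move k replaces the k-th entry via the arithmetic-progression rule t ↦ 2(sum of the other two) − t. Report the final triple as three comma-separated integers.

start (-5,-4,-9) = (f(1,0),f(0,1),f(1,1))
replace slot 1: 2·((-4)+(-9)) − (-5) = -21 → (-21,-4,-9)
replace slot 3: 2·((-21)+(-4)) − (-9) = -41 → (-21,-4,-41)
replace slot 1: 2·((-4)+(-41)) − (-21) = -69 → (-69,-4,-41)
replace slot 3: 2·((-69)+(-4)) − (-41) = -105 → (-69,-4,-105)

-69,-4,-105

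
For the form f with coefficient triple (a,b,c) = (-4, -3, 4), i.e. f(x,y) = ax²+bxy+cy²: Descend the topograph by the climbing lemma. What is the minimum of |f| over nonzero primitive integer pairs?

descent: ρ → (4,3,-4)  [lands on river]
river: ρ → (-4,5,3)
river: ρ → (3,7,-2)
river: ρ → (-2,5,6)
river: ρ → (6,7,-1)
river: ρ → (-1,7,6)
river: ρ → (6,5,-2)
river: ρ → (-2,7,3)
river: ρ → (3,5,-4)
river: ρ → (-4,3,4)
river: ρ → (4,5,-3)
river: ρ → (-3,7,2)
river: ρ → (2,5,-6)
river: ρ → (-6,7,1)
river: ρ → (1,7,-6)
river: ρ → (-6,5,2)
river: ρ → (2,7,-3)
river: ρ → (-3,5,4)
closes: descent 1, river 18
min |a| on river = 1

1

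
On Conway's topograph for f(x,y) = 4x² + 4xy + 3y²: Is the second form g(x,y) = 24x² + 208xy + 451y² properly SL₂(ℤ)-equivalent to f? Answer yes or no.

D₁ = -32, D₂ = -32
f: flip: (4,4,3)→(3,-4,4)
f: translate: b→2 (≡-4 mod 6), so (3,-4,4)→(3,2,3)
f: reduced (well bottom): (3,2,3) with a≤c, −a<b≤a
g: translate: b→16 (≡208 mod 48), so (24,208,451)→(24,16,3)
g: flip: (24,16,3)→(3,-16,24)
g: translate: b→2 (≡-16 mod 6), so (3,-16,24)→(3,2,3)
g: reduced (well bottom): (3,2,3) with a≤c, −a<b≤a
reduced forms (3, 2, 3) vs (3, 2, 3) ⇒ equivalent

yes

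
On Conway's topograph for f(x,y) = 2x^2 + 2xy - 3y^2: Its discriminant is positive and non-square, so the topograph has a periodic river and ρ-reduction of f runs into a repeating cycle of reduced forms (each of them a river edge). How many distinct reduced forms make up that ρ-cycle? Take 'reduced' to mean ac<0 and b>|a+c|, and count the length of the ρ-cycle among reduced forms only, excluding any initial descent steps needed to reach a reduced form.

D = 28, ⌊√D⌋ = 5
river: ρ → (-3,4,1)
river: ρ → (1,4,-3)
river: ρ → (-3,2,2)
river: ρ → (2,2,-3)
ρ-cycle length = 4 (tail of 0 descent steps not counted)

4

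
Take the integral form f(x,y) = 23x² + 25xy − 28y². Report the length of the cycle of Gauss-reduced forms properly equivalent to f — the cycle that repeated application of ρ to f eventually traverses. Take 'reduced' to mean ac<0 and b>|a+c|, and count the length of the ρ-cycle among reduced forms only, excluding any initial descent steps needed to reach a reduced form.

D = 3201, ⌊√D⌋ = 56
river: ρ → (-28,31,20)
river: ρ → (20,49,-10)
river: ρ → (-10,51,15)
river: ρ → (15,39,-28)
river: ρ → (-28,17,26)
river: ρ → (26,35,-19)
river: ρ → (-19,41,20)
river: ρ → (20,39,-21)
river: ρ → (-21,45,14)
river: ρ → (14,39,-30)
river: ρ → (-30,21,23)
river: ρ → (23,25,-28)
ρ-cycle length = 12 (tail of 0 descent steps not counted)

12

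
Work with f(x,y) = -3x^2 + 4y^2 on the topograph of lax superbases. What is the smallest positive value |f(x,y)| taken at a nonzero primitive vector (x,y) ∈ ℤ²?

descent: ρ → (4,0,-3)
descent: ρ → (-3,6,1)  [lands on river]
river: ρ → (1,6,-3)
closes: descent 2, river 2
min |a| on river = 1

1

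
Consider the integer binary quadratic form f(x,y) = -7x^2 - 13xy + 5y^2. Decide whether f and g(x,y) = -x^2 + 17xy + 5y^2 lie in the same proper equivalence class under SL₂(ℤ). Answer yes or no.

D₁ = 309, D₂ = 309
river cycle of f (length 6): (5, 13, -7), (-7, 15, 3), (3, 15, -7), (-7, 13, 5), (5, 17, -1), (-1, 17, 5)
river cycle of g (length 6): (5, 13, -7), (-7, 15, 3), (3, 15, -7), (-7, 13, 5), (5, 17, -1), (-1, 17, 5)
cycles coincide ⇒ equivalent

yes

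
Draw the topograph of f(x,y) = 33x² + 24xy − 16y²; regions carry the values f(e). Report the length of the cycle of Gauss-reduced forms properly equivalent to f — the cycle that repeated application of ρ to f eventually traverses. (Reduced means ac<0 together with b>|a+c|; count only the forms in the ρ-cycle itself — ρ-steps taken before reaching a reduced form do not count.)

D = 2688, ⌊√D⌋ = 51
river: ρ → (-16,40,17)
river: ρ → (17,28,-28)
river: ρ → (-28,28,17)
river: ρ → (17,40,-16)
river: ρ → (-16,24,33)
river: ρ → (33,42,-7)
river: ρ → (-7,42,33)
river: ρ → (33,24,-16)
ρ-cycle length = 8 (tail of 0 descent steps not counted)

8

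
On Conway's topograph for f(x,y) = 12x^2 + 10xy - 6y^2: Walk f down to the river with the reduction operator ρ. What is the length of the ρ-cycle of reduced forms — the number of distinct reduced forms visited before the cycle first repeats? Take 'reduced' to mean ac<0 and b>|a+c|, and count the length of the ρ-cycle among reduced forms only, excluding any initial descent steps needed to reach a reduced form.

D = 388, ⌊√D⌋ = 19
river: ρ → (-6,14,8)
river: ρ → (8,18,-2)
river: ρ → (-2,18,8)
river: ρ → (8,14,-6)
river: ρ → (-6,10,12)
river: ρ → (12,14,-4)
river: ρ → (-4,18,4)
river: ρ → (4,14,-12)
river: ρ → (-12,10,6)
river: ρ → (6,14,-8)
river: ρ → (-8,18,2)
river: ρ → (2,18,-8)
river: ρ → (-8,14,6)
river: ρ → (6,10,-12)
river: ρ → (-12,14,4)
river: ρ → (4,18,-4)
river: ρ → (-4,14,12)
river: ρ → (12,10,-6)
ρ-cycle length = 18 (tail of 0 descent steps not counted)

18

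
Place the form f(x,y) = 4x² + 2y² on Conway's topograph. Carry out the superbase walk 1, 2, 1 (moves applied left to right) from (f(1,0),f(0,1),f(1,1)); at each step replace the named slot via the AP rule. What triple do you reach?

start (4,2,6) = (f(1,0),f(0,1),f(1,1))
replace slot 1: 2·(2+6) − 4 = 12 → (12,2,6)
replace slot 2: 2·(12+6) − 2 = 34 → (12,34,6)
replace slot 1: 2·(34+6) − 12 = 68 → (68,34,6)

68,34,6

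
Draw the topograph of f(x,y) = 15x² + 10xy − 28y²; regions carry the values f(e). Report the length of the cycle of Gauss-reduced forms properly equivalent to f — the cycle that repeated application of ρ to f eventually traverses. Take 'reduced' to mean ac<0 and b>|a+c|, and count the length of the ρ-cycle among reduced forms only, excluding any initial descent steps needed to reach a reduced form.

D = 1780, ⌊√D⌋ = 42
descent: ρ → (-28,-10,15)
descent: ρ → (15,40,-3)  [lands on river]
river: ρ → (-3,38,28)
river: ρ → (28,18,-13)
river: ρ → (-13,34,12)
river: ρ → (12,38,-7)
river: ρ → (-7,32,27)
river: ρ → (27,22,-12)
river: ρ → (-12,26,23)
river: ρ → (23,20,-15)
river: ρ → (-15,40,3)
river: ρ → (3,38,-28)
river: ρ → (-28,18,13)
river: ρ → (13,34,-12)
river: ρ → (-12,38,7)
river: ρ → (7,32,-27)
river: ρ → (-27,22,12)
river: ρ → (12,26,-23)
river: ρ → (-23,20,15)
ρ-cycle length = 18 (tail of 2 descent steps not counted)

18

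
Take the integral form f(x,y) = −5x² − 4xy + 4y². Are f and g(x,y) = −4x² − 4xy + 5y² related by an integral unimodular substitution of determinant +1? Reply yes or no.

D₁ = 96, D₂ = 96
river cycle of f (length 4): (4, 4, -5), (-5, 6, 3), (3, 6, -5), (-5, 4, 4)
river cycle of g (length 4): (5, 4, -4), (-4, 4, 5), (5, 6, -3), (-3, 6, 5)
cycles differ ⇒ inequivalent

no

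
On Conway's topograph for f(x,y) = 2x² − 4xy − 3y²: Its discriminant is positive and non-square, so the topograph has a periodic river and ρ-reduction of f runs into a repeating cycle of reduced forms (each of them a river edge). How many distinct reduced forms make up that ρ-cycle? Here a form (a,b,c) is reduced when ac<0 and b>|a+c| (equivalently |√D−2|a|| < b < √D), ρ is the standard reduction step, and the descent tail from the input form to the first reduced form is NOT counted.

D = 40, ⌊√D⌋ = 6
descent: ρ → (-3,4,2)  [lands on river]
river: ρ → (2,4,-3)
river: ρ → (-3,2,3)
river: ρ → (3,4,-2)
river: ρ → (-2,4,3)
river: ρ → (3,2,-3)
ρ-cycle length = 6 (tail of 1 descent step not counted)

6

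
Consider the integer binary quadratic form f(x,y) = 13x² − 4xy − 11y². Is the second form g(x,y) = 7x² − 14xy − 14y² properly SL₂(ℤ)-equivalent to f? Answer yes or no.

D₁ = 588, D₂ = 588
river cycle of f (length 6): (-11, 4, 13), (13, 22, -2), (-2, 22, 13), (13, 4, -11), (-11, 18, 6), (6, 18, -11)
river cycle of g (length 2): (-14, 14, 7), (7, 14, -14)
cycles differ ⇒ inequivalent

no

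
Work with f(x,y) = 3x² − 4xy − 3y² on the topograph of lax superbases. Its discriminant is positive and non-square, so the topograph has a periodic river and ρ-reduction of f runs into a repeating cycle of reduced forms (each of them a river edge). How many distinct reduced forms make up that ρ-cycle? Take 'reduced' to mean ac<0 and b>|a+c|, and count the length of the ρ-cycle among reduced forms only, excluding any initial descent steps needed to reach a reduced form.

D = 52, ⌊√D⌋ = 7
descent: ρ → (-3,4,3)  [lands on river]
river: ρ → (3,2,-4)
river: ρ → (-4,6,1)
river: ρ → (1,6,-4)
river: ρ → (-4,2,3)
river: ρ → (3,4,-3)
river: ρ → (-3,2,4)
river: ρ → (4,6,-1)
river: ρ → (-1,6,4)
river: ρ → (4,2,-3)
ρ-cycle length = 10 (tail of 1 descent step not counted)

10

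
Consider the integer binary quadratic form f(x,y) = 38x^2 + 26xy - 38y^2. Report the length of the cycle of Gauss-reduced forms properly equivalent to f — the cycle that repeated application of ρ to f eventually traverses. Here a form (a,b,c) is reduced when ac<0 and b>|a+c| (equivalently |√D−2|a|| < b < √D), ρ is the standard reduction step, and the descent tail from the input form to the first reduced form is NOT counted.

D = 6452, ⌊√D⌋ = 80
river: ρ → (-38,50,26)
river: ρ → (26,54,-34)
river: ρ → (-34,14,46)
river: ρ → (46,78,-2)
river: ρ → (-2,78,46)
river: ρ → (46,14,-34)
river: ρ → (-34,54,26)
river: ρ → (26,50,-38)
river: ρ → (-38,26,38)
river: ρ → (38,50,-26)
river: ρ → (-26,54,34)
river: ρ → (34,14,-46)
river: ρ → (-46,78,2)
river: ρ → (2,78,-46)
river: ρ → (-46,14,34)
river: ρ → (34,54,-26)
river: ρ → (-26,50,38)
river: ρ → (38,26,-38)
ρ-cycle length = 18 (tail of 0 descent steps not counted)

18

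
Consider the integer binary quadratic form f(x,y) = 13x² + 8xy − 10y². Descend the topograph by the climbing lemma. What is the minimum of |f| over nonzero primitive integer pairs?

river: ρ → (-10,12,11)
river: ρ → (11,10,-11)
river: ρ → (-11,12,10)
river: ρ → (10,8,-13)
river: ρ → (-13,18,5)
river: ρ → (5,22,-5)
river: ρ → (-5,18,13)
river: ρ → (13,8,-10)
closes: descent 0, river 8
min |a| on river = 5

5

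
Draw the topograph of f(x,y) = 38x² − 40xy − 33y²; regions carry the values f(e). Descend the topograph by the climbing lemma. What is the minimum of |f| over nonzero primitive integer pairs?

descent: ρ → (-33,40,38)  [lands on river]
river: ρ → (38,36,-35)
river: ρ → (-35,34,39)
river: ρ → (39,44,-30)
river: ρ → (-30,76,7)
river: ρ → (7,78,-19)
river: ρ → (-19,74,15)
river: ρ → (15,76,-14)
river: ρ → (-14,64,45)
river: ρ → (45,26,-33)
closes: descent 1, river 10
min |a| on river = 7

7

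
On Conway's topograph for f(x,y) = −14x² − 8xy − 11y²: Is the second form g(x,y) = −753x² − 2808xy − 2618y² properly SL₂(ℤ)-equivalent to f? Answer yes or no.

D₁ = -552, D₂ = -552
f is negative-definite; reduce −f:
−f: flip: (14,8,11)→(11,-8,14)
−f: reduced (well bottom): (11,-8,14) with a≤c, −a<b≤a
flip sign back: reduced form of f is (-11,8,-14)
g is negative-definite; reduce −g:
−g: translate: b→-204 (≡2808 mod 1506), so (753,2808,2618)→(753,-204,14)
−g: flip: (753,-204,14)→(14,204,753)
−g: translate: b→8 (≡204 mod 28), so (14,204,753)→(14,8,11)
−g: flip: (14,8,11)→(11,-8,14)
−g: reduced (well bottom): (11,-8,14) with a≤c, −a<b≤a
flip sign back: reduced form of g is (-11,8,-14)
reduced forms (-11, 8, -14) vs (-11, 8, -14) ⇒ equivalent

yes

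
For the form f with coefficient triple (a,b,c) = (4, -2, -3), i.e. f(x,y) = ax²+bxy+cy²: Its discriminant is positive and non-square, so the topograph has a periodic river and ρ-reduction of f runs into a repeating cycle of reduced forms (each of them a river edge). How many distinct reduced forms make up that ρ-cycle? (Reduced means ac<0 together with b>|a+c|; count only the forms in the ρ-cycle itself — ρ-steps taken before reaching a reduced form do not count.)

D = 52, ⌊√D⌋ = 7
descent: ρ → (-3,2,4)  [lands on river]
river: ρ → (4,6,-1)
river: ρ → (-1,6,4)
river: ρ → (4,2,-3)
river: ρ → (-3,4,3)
river: ρ → (3,2,-4)
river: ρ → (-4,6,1)
river: ρ → (1,6,-4)
river: ρ → (-4,2,3)
river: ρ → (3,4,-3)
ρ-cycle length = 10 (tail of 1 descent step not counted)

10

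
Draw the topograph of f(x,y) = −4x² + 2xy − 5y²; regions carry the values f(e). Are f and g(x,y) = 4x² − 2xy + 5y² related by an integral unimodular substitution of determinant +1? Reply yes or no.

D₁ = -76, D₂ = -76
f is negative-definite; reduce −f:
−f: reduced (well bottom): (4,-2,5) with a≤c, −a<b≤a
flip sign back: reduced form of f is (-4,2,-5)
g: reduced (well bottom): (4,-2,5) with a≤c, −a<b≤a
reduced forms (-4, 2, -5) vs (4, -2, 5) ⇒ inequivalent

no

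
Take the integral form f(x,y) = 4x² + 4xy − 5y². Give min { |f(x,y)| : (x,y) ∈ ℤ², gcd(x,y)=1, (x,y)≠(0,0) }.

river: ρ → (-5,6,3)
river: ρ → (3,6,-5)
river: ρ → (-5,4,4)
river: ρ → (4,4,-5)
closes: descent 0, river 4
min |a| on river = 3

3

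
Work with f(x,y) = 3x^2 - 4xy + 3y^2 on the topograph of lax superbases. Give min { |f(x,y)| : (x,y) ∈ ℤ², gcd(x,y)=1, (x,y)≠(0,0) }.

translate: b→2 (≡-4 mod 6), so (3,-4,3)→(3,2,2)
flip: (3,2,2)→(2,-2,3)
translate: b→2 (≡-2 mod 4), so (2,-2,3)→(2,2,3)
reduced (well bottom): (2,2,3) with a≤c, −a<b≤a
well minimum = a = 2

2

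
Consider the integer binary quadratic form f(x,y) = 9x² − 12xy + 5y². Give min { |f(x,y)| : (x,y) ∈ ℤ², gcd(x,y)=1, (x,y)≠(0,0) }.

translate: b→6 (≡-12 mod 18), so (9,-12,5)→(9,6,2)
flip: (9,6,2)→(2,-6,9)
translate: b→2 (≡-6 mod 4), so (2,-6,9)→(2,2,5)
reduced (well bottom): (2,2,5) with a≤c, −a<b≤a
well minimum = a = 2

2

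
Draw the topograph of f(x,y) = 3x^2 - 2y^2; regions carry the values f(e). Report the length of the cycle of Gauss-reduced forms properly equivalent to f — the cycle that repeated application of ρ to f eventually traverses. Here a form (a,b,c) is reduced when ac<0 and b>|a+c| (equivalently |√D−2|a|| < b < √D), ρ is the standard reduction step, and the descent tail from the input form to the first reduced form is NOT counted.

D = 24, ⌊√D⌋ = 4
descent: ρ → (-2,4,1)  [lands on river]
river: ρ → (1,4,-2)
ρ-cycle length = 2 (tail of 1 descent step not counted)

2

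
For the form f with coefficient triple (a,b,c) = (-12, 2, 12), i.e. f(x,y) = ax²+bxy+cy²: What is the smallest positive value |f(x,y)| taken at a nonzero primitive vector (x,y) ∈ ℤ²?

river: ρ → (12,22,-2)
river: ρ → (-2,22,12)
river: ρ → (12,2,-12)
river: ρ → (-12,22,2)
river: ρ → (2,22,-12)
river: ρ → (-12,2,12)
closes: descent 0, river 6
min |a| on river = 2

2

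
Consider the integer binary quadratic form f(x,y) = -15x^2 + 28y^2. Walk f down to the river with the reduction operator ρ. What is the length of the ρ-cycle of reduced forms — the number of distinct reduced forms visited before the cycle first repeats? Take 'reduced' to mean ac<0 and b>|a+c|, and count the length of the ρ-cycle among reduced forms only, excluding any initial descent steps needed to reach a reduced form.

D = 1680, ⌊√D⌋ = 40
descent: ρ → (28,0,-15)
descent: ρ → (-15,30,13)  [lands on river]
river: ρ → (13,22,-23)
river: ρ → (-23,24,12)
river: ρ → (12,24,-23)
river: ρ → (-23,22,13)
river: ρ → (13,30,-15)
ρ-cycle length = 6 (tail of 2 descent steps not counted)

6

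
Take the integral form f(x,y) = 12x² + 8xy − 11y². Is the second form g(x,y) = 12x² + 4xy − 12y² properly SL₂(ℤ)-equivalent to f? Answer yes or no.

D₁ = 592, D₂ = 592
river cycle of f (length 6): (-11, 14, 9), (9, 22, -3), (-3, 20, 16), (16, 12, -7), (-7, 16, 12), (12, 8, -11)
river cycle of g (length 6): (-12, 20, 4), (4, 20, -12), (-12, 4, 12), (12, 20, -4), (-4, 20, 12), (12, 4, -12)
cycles differ ⇒ inequivalent

no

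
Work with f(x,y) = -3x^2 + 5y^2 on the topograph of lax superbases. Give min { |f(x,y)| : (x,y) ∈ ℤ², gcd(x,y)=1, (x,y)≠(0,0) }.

descent: ρ → (5,0,-3)
descent: ρ → (-3,6,2)  [lands on river]
river: ρ → (2,6,-3)
closes: descent 2, river 2
min |a| on river = 2

2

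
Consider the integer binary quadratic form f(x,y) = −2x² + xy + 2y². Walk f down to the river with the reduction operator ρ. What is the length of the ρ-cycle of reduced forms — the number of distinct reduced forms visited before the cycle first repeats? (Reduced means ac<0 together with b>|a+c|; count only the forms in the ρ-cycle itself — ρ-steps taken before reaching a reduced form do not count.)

D = 17, ⌊√D⌋ = 4
river: ρ → (2,3,-1)
river: ρ → (-1,3,2)
river: ρ → (2,1,-2)
river: ρ → (-2,3,1)
river: ρ → (1,3,-2)
river: ρ → (-2,1,2)
ρ-cycle length = 6 (tail of 0 descent steps not counted)

6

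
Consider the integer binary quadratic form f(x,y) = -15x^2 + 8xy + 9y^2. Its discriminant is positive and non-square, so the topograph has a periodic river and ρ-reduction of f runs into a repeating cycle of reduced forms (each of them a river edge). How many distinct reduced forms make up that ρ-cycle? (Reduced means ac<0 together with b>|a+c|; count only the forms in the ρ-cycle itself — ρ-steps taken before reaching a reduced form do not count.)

D = 604, ⌊√D⌋ = 24
river: ρ → (9,10,-14)
river: ρ → (-14,18,5)
river: ρ → (5,22,-6)
river: ρ → (-6,14,17)
river: ρ → (17,20,-3)
river: ρ → (-3,22,10)
river: ρ → (10,18,-7)
river: ρ → (-7,24,1)
river: ρ → (1,24,-7)
river: ρ → (-7,18,10)
river: ρ → (10,22,-3)
river: ρ → (-3,20,17)
river: ρ → (17,14,-6)
river: ρ → (-6,22,5)
river: ρ → (5,18,-14)
river: ρ → (-14,10,9)
river: ρ → (9,8,-15)
river: ρ → (-15,22,2)
river: ρ → (2,22,-15)
river: ρ → (-15,8,9)
ρ-cycle length = 20 (tail of 0 descent steps not counted)

20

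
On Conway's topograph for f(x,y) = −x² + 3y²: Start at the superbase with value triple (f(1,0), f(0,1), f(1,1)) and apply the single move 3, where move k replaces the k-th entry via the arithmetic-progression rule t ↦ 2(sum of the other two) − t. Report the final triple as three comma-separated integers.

start (-1,3,2) = (f(1,0),f(0,1),f(1,1))
replace slot 3: 2·((-1)+3) − 2 = 2 → (-1,3,2)

-1,3,2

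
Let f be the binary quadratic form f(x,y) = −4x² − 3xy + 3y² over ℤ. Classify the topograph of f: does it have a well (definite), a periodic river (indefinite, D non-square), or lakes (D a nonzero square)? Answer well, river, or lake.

D = b²−4ac = (-3)² − 4·(-4)·3 = 57
D > 0 non-square ⇒ indefinite ⇒ periodic river

river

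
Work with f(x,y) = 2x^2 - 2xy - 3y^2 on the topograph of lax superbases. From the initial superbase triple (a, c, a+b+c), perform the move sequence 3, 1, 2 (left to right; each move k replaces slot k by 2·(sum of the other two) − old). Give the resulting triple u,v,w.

start (2,-3,-3) = (f(1,0),f(0,1),f(1,1))
replace slot 3: 2·(2+(-3)) − (-3) = 1 → (2,-3,1)
replace slot 1: 2·((-3)+1) − 2 = -6 → (-6,-3,1)
replace slot 2: 2·((-6)+1) − (-3) = -7 → (-6,-7,1)

-6,-7,1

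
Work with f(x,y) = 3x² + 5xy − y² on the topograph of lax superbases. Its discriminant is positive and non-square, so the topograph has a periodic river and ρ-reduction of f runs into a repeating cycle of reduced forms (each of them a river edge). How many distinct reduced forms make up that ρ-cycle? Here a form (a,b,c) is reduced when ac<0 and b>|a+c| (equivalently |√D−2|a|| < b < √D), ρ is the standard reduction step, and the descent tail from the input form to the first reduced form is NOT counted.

D = 37, ⌊√D⌋ = 6
river: ρ → (-1,5,3)
river: ρ → (3,1,-3)
river: ρ → (-3,5,1)
river: ρ → (1,5,-3)
river: ρ → (-3,1,3)
river: ρ → (3,5,-1)
ρ-cycle length = 6 (tail of 0 descent steps not counted)

6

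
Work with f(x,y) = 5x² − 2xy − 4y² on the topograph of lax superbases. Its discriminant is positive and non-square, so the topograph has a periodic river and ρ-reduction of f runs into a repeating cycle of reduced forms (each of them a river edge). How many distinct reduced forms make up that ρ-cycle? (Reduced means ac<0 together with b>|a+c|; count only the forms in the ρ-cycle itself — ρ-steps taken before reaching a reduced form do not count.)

D = 84, ⌊√D⌋ = 9
descent: ρ → (-4,2,5)  [lands on river]
river: ρ → (5,8,-1)
river: ρ → (-1,8,5)
river: ρ → (5,2,-4)
river: ρ → (-4,6,3)
river: ρ → (3,6,-4)
ρ-cycle length = 6 (tail of 1 descent step not counted)

6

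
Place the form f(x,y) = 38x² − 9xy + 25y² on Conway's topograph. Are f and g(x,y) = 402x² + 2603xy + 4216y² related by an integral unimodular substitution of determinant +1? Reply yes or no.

D₁ = -3719, D₂ = -3719
f: flip: (38,-9,25)→(25,9,38)
f: reduced (well bottom): (25,9,38) with a≤c, −a<b≤a
g: translate: b→191 (≡2603 mod 804), so (402,2603,4216)→(402,191,25)
g: flip: (402,191,25)→(25,-191,402)
g: translate: b→9 (≡-191 mod 50), so (25,-191,402)→(25,9,38)
g: reduced (well bottom): (25,9,38) with a≤c, −a<b≤a
reduced forms (25, 9, 38) vs (25, 9, 38) ⇒ equivalent

yes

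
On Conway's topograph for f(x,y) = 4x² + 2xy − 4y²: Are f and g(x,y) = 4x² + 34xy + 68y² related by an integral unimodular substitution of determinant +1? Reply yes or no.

D₁ = 68, D₂ = 68
river cycle of f (length 6): (-4, 6, 2), (2, 6, -4), (-4, 2, 4), (4, 6, -2), (-2, 6, 4), (4, 2, -4)
river cycle of g (length 6): (4, 2, -4), (-4, 6, 2), (2, 6, -4), (-4, 2, 4), (4, 6, -2), (-2, 6, 4)
cycles coincide ⇒ equivalent

yes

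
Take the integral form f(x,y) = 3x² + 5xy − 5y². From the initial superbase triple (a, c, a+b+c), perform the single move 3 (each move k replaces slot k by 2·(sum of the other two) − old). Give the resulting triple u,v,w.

start (3,-5,3) = (f(1,0),f(0,1),f(1,1))
replace slot 3: 2·(3+(-5)) − 3 = -7 → (3,-5,-7)

3,-5,-7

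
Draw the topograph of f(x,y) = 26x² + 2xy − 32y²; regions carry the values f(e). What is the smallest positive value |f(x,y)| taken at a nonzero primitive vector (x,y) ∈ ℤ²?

descent: ρ → (-32,-2,26)
descent: ρ → (26,54,-4)  [lands on river]
river: ρ → (-4,50,52)
river: ρ → (52,54,-2)
river: ρ → (-2,54,52)
river: ρ → (52,50,-4)
river: ρ → (-4,54,26)
river: ρ → (26,50,-8)
river: ρ → (-8,46,38)
river: ρ → (38,30,-16)
river: ρ → (-16,34,34)
river: ρ → (34,34,-16)
river: ρ → (-16,30,38)
river: ρ → (38,46,-8)
river: ρ → (-8,50,26)
closes: descent 2, river 14
min |a| on river = 2

2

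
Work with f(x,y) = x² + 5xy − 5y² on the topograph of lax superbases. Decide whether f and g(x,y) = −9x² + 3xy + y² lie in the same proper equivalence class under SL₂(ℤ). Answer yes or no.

D₁ = 45, D₂ = 45
river cycle of f (length 2): (-5, 5, 1), (1, 5, -5)
river cycle of g (length 2): (1, 5, -5), (-5, 5, 1)
cycles coincide ⇒ equivalent

yes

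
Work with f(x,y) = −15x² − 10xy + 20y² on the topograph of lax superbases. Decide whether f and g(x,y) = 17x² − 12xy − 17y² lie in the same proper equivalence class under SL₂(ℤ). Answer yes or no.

D₁ = 1300, D₂ = 1300
river cycle of f (length 10): (20, 10, -15), (-15, 20, 15), (15, 10, -20), (-20, 30, 5), (5, 30, -20), (-20, 10, 15), (15, 20, -15), (-15, 10, 20), (20, 30, -5), (-5, 30, 20)
river cycle of g (length 10): (-17, 12, 17), (17, 22, -12), (-12, 26, 13), (13, 26, -12), (-12, 22, 17), (17, 12, -17), (-17, 22, 12), (12, 26, -13), (-13, 26, 12), (12, 22, -17)
cycles differ ⇒ inequivalent

no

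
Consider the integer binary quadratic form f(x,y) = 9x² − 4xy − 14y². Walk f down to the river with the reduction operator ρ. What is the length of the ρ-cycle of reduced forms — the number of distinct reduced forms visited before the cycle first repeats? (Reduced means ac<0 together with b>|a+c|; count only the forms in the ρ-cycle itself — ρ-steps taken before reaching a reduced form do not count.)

D = 520, ⌊√D⌋ = 22
descent: ρ → (-14,4,9)
descent: ρ → (9,14,-9)  [lands on river]
river: ρ → (-9,22,1)
river: ρ → (1,22,-9)
river: ρ → (-9,14,9)
river: ρ → (9,22,-1)
river: ρ → (-1,22,9)
ρ-cycle length = 6 (tail of 2 descent steps not counted)

6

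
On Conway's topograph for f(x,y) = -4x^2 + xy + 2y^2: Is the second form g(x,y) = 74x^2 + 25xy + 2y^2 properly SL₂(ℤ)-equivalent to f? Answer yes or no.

D₁ = 33, D₂ = 33
river cycle of f (length 4): (2, 3, -3), (-3, 3, 2), (2, 5, -1), (-1, 5, 2)
river cycle of g (length 4): (2, 3, -3), (-3, 3, 2), (2, 5, -1), (-1, 5, 2)
cycles coincide ⇒ equivalent

yes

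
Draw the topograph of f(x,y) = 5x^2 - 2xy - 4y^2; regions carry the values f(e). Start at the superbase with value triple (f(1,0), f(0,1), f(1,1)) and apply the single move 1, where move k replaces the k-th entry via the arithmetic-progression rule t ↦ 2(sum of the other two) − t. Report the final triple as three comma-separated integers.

start (5,-4,-1) = (f(1,0),f(0,1),f(1,1))
replace slot 1: 2·((-4)+(-1)) − 5 = -15 → (-15,-4,-1)

-15,-4,-1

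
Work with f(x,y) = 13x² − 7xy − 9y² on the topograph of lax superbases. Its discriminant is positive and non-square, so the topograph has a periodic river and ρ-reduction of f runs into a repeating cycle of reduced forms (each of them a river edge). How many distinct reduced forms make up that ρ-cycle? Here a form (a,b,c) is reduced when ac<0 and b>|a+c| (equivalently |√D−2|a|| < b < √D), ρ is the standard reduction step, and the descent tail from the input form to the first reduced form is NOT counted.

D = 517, ⌊√D⌋ = 22
descent: ρ → (-9,7,13)  [lands on river]
river: ρ → (13,19,-3)
river: ρ → (-3,17,19)
river: ρ → (19,21,-1)
river: ρ → (-1,21,19)
river: ρ → (19,17,-3)
river: ρ → (-3,19,13)
river: ρ → (13,7,-9)
river: ρ → (-9,11,11)
river: ρ → (11,11,-9)
ρ-cycle length = 10 (tail of 1 descent step not counted)

10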